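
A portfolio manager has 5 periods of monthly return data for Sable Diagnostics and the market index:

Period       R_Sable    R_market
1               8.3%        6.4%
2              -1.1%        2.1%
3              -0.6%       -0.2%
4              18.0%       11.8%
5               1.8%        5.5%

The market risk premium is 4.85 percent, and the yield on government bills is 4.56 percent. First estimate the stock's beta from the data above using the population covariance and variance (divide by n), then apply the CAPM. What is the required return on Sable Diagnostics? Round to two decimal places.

Mean R_i = (8.3 − 1.1 − 0.6 + 18.0 + 1.8) / 5 = 5.2800%
Mean R_m = (6.4 + 2.1 − 0.2 + 11.8 + 5.5) / 5 = 5.1200%
Σ(R_i − R̄_i)(R_m − R̄_m) = 138.0620  ⇒  Cov = 138.0620 / 5 = 27.6124
Σ(R_m − R̄_m)² = 83.8280  ⇒  Var(R_m) = 83.8280 / 5 = 16.7656
β = Cov / Var(R_m) = 27.6124 / 16.7656 = 1.6470
E(R) = R_f + β × MRP = 4.56% + 1.6470 × 4.85% = 12.55%

12.55%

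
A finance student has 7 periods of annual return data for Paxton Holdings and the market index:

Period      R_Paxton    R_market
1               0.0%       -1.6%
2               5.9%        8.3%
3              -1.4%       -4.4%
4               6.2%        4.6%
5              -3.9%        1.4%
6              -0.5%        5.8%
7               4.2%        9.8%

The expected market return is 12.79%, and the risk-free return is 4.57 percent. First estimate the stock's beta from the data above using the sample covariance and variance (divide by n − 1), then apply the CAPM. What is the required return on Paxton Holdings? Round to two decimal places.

8.66%

Mean R_i = (0.0 + 5.9 − 1.4 + 6.2 − 3.9 − 0.5 + 4.2) / 7 = 1.5000%
Mean R_m = (-1.6 + 8.3 − 4.4 + 4.6 + 1.4 + 5.8 + 9.8) / 7 = 3.4143%
Σ(R_i − R̄_i)(R_m − R̄_m) = 80.6000  ⇒  Cov = 80.6000 / 6 = 13.4333
Σ(R_m − R̄_m)² = 162.0086  ⇒  Var(R_m) = 162.0086 / 6 = 27.0014
β = Cov / Var(R_m) = 13.4333 / 27.0014 = 0.4975
MRP = 12.79% − 4.57% = 8.22%
E(R) = R_f + β × MRP = 4.57% + 0.4975 × 8.22% = 8.66%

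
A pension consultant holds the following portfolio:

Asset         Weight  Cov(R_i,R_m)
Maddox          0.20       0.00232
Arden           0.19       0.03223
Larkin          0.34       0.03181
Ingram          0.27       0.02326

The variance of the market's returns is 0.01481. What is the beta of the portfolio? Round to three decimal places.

β_Maddox = 0.00232 / 0.01481 = 0.1567
β_Arden = 0.03223 / 0.01481 = 2.1762
β_Larkin = 0.03181 / 0.01481 = 2.1479
β_Ingram = 0.02326 / 0.01481 = 1.5706
β_P = Σ w_i β_i = 0.20×0.1567 + 0.19×2.1762 + 0.34×2.1479 + 0.27×1.5706 = 1.5992

1.599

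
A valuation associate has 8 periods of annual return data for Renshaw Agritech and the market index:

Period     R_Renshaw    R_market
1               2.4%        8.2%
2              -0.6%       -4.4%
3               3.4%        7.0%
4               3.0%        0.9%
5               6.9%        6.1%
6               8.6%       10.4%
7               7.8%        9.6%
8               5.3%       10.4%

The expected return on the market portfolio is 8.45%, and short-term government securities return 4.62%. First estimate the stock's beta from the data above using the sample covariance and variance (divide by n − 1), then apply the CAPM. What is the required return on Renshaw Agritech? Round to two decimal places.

Mean R_i = (2.4 − 0.6 + 3.4 + 3.0 + 6.9 + 8.6 + 7.8 + 5.3) / 8 = 4.6000%
Mean R_m = (8.2 − 4.4 + 7.0 + 0.9 + 6.1 + 10.4 + 9.6 + 10.4) / 8 = 6.0250%
Σ(R_i − R̄_i)(R_m − R̄_m) = 88.6300  ⇒  Cov = 88.6300 / 7 = 12.6614
Σ(R_m − R̄_m)² = 191.6950  ⇒  Var(R_m) = 191.6950 / 7 = 27.3850
β = Cov / Var(R_m) = 12.6614 / 27.3850 = 0.4623
MRP = 8.45% − 4.62% = 3.83%
E(R) = R_f + β × MRP = 4.62% + 0.4623 × 3.83% = 6.39%

6.39%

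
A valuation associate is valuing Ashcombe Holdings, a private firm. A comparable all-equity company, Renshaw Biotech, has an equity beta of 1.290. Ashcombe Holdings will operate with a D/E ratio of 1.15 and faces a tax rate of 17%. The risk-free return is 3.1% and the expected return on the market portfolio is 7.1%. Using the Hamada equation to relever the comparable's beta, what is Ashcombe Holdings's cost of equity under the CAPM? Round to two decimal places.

13.19%

β_L = β_U × [1 + (1 − t)(D/E)] = 1.290 × [1 + (1 − 0.17) × 1.15]
    = 1.290 × [1 + 0.83 × 1.15] = 1.290 × 1.9545 = 2.5213
MRP = 7.1% − 3.1% = 4.00%
E(R) = R_f + β_L × MRP = 3.1% + 2.5213 × 4.0% = 13.19%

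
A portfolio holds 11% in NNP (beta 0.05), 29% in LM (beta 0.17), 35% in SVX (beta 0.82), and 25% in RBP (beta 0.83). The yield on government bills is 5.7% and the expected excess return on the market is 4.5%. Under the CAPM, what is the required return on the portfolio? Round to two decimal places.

β_P = Σ w_i β_i = 0.11×0.05 + 0.29×0.17 + 0.35×0.82 + 0.25×0.83 = 0.5493
E(R_P) = R_f + β_P × MRP = 5.7% + 0.5493 × 4.5% = 8.17%

8.17%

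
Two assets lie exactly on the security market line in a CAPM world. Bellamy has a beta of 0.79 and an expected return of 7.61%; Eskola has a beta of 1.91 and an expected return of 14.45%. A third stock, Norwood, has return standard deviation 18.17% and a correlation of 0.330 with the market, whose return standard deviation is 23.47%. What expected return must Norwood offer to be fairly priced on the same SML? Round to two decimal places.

4.35%

MRP = (14.45% − 7.61%) / (1.91 − 0.79) = 6.1071%
R_f = 7.61% − 0.79 × 6.1071% = 2.7854%
β_Norwood = ρ·σ_i/σ_m = 0.330 × 18.17 / 23.47 = 0.2555
E(R_Norwood) = R_f + β × MRP = 2.7854% + 0.2555 × 6.1071% = 4.35%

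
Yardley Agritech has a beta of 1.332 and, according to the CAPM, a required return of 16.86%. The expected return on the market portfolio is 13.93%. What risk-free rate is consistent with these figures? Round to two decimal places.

5.10%

E(R) = R_f + β(E(R_m) − R_f) = R_f(1 − β) + β·E(R_m)
16.86% = R_f × (1 − 1.332) + 1.332 × 13.93%
16.86% = R_f × -0.332 + 18.55476%
R_f = (16.86% − 18.55476%) / -0.332 = 5.10%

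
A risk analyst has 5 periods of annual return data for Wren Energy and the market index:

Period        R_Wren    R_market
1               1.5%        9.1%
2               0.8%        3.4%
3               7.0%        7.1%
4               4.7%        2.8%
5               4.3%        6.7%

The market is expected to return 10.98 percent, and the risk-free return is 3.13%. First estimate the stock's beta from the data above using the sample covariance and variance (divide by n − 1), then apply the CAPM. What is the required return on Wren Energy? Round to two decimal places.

3.56%

Mean R_i = (1.5 + 0.8 + 7.0 + 4.7 + 4.3) / 5 = 3.6600%
Mean R_m = (9.1 + 3.4 + 7.1 + 2.8 + 6.7) / 5 = 5.8200%
Σ(R_i − R̄_i)(R_m − R̄_m) = 1.5340  ⇒  Cov = 1.5340 / 4 = 0.3835
Σ(R_m − R̄_m)² = 28.1480  ⇒  Var(R_m) = 28.1480 / 4 = 7.0370
β = Cov / Var(R_m) = 0.3835 / 7.0370 = 0.0545
MRP = 10.98% − 3.13% = 7.85%
E(R) = R_f + β × MRP = 3.13% + 0.0545 × 7.85% = 3.56%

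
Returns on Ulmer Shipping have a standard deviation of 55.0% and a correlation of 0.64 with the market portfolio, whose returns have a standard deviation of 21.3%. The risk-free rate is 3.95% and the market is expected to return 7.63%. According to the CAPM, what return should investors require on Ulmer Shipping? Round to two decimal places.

β = ρ × σ_i / σ_m = 0.64 × 55.0% / 21.3% = 1.6526
MRP = 7.63% − 3.95% = 3.68%
E(R) = 3.95% + 1.6526 × 3.68% = 10.03%

10.03%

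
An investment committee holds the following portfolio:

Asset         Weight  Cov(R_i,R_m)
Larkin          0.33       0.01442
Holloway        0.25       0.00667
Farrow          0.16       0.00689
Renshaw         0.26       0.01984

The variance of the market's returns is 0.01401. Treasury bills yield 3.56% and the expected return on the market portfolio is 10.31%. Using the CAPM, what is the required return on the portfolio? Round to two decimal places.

β_Larkin = 0.01442 / 0.01401 = 1.0293
β_Holloway = 0.00667 / 0.01401 = 0.4761
β_Farrow = 0.00689 / 0.01401 = 0.4918
β_Renshaw = 0.01984 / 0.01401 = 1.4161
β_P = Σ w_i β_i = 0.33×1.0293 + 0.25×0.4761 + 0.16×0.4918 + 0.26×1.4161 = 0.9056
MRP = 10.31% − 3.56% = 6.75%
E(R_P) = R_f + β_P × MRP = 3.56% + 0.9056 × 6.75% = 9.67%

9.67%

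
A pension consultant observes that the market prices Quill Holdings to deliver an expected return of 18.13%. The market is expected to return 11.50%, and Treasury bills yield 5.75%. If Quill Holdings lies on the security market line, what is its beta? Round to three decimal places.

2.153

MRP = 11.50% − 5.75% = 5.75%
β = (E(R) − R_f) / MRP = (18.13% − 5.75%) / 5.75% = 12.38% / 5.75% = 2.153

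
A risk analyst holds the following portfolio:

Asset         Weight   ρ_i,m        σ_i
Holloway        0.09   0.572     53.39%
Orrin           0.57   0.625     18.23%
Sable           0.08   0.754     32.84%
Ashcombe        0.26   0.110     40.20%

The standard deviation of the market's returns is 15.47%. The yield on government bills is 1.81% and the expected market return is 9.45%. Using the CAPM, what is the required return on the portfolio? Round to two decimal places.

β_Holloway = 0.572 × 53.39% / 15.47% = 1.9741
β_Orrin = 0.625 × 18.23% / 15.47% = 0.7365
β_Sable = 0.754 × 32.84% / 15.47% = 1.6006
β_Ashcombe = 0.110 × 40.20% / 15.47% = 0.2858
β_P = Σ w_i β_i = 0.09×1.9741 + 0.57×0.7365 + 0.08×1.6006 + 0.26×0.2858 = 0.7998
MRP = 9.45% − 1.81% = 7.64%
E(R_P) = R_f + β_P × MRP = 1.81% + 0.7998 × 7.64% = 7.92%

7.92%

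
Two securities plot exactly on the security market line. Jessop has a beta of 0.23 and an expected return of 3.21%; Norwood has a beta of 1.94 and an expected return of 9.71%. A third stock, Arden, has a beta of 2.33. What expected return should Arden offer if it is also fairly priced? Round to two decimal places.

11.19%

MRP (SML slope) = (9.71% − 3.21%) / (1.94 − 0.23) = 6.50% / 1.71 = 3.8012%
R_f (intercept) = 3.21% − 0.23 × 3.8012% = 2.3357%
E(R_Arden) = R_f + β × MRP = 2.3357% + 2.33 × 3.8012% = 11.19%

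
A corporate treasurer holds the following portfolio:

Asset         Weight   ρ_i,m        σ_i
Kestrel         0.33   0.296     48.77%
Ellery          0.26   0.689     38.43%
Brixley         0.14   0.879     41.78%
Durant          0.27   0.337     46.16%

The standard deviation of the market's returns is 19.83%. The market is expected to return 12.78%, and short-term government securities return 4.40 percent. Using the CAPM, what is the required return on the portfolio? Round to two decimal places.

β_Kestrel = 0.296 × 48.77% / 19.83% = 0.7280
β_Ellery = 0.689 × 38.43% / 19.83% = 1.3353
β_Brixley = 0.879 × 41.78% / 19.83% = 1.8520
β_Durant = 0.337 × 46.16% / 19.83% = 0.7845
β_P = Σ w_i β_i = 0.33×0.7280 + 0.26×1.3353 + 0.14×1.8520 + 0.27×0.7845 = 1.0585
MRP = 12.78% − 4.40% = 8.38%
E(R_P) = R_f + β_P × MRP = 4.40% + 1.0585 × 8.38% = 13.27%

13.27%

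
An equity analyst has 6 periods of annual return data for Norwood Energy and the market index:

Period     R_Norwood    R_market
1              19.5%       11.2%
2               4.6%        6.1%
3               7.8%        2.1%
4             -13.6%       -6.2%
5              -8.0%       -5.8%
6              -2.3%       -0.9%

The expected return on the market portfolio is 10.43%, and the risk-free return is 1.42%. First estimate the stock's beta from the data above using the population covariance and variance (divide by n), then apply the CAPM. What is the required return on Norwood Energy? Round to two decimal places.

16.39%

Mean R_i = (19.5 + 4.6 + 7.8 − 13.6 − 8.0 − 2.3) / 6 = 1.3333%
Mean R_m = (11.2 + 6.1 + 2.1 − 6.2 − 5.8 − 0.9) / 6 = 1.0833%
Σ(R_i − R̄_i)(R_m − R̄_m) = 386.9633  ⇒  Cov = 386.9633 / 6 = 64.4939
Σ(R_m − R̄_m)² = 232.9083  ⇒  Var(R_m) = 232.9083 / 6 = 38.8181
β = Cov / Var(R_m) = 64.4939 / 38.8181 = 1.6614
MRP = 10.43% − 1.42% = 9.01%
E(R) = R_f + β × MRP = 1.42% + 1.6614 × 9.01% = 16.39%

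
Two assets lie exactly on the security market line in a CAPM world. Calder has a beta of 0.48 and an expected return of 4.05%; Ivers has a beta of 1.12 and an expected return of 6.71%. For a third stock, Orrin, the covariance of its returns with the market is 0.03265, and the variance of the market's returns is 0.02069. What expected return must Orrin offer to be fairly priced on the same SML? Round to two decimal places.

8.61%

MRP = (6.71% − 4.05%) / (1.12 − 0.48) = 4.1563%
R_f = 4.05% − 0.48 × 4.1563% = 2.0550%
β_Orrin = Cov / Var(R_m) = 0.03265 / 0.02069 = 1.5781
E(R_Orrin) = R_f + β × MRP = 2.0550% + 1.5781 × 4.1563% = 8.61%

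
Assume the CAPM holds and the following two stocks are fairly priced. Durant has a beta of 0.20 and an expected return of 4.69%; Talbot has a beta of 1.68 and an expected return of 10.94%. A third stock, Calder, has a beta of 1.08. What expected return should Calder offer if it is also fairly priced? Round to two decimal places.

8.41%

MRP (SML slope) = (10.94% − 4.69%) / (1.68 − 0.20) = 6.25% / 1.48 = 4.2230%
R_f (intercept) = 4.69% − 0.20 × 4.2230% = 3.8454%
E(R_Calder) = R_f + β × MRP = 3.8454% + 1.08 × 4.2230% = 8.41%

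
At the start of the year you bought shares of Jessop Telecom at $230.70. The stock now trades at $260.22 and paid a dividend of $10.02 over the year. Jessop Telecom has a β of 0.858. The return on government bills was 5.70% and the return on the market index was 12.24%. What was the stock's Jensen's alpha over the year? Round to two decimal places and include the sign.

+5.83%

Realised HPR = (P1 + D1 − P0) / P0 = (260.22 + 10.02 − 230.70) / 230.70 = 39.54 / 230.70 = 17.1391%
MRP = 12.24% − 5.70% = 6.54%
CAPM required = R_f + β·MRP = 5.70% + 0.858 × 6.54% = 11.31132%
α = realised − required = 17.1391% − 11.31132% = +5.83%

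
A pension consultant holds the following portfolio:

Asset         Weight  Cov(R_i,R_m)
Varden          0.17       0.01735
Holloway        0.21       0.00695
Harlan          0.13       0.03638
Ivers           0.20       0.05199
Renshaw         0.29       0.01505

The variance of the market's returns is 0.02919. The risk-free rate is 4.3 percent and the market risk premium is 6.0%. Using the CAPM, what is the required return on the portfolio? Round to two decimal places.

β_Varden = 0.01735 / 0.02919 = 0.5944
β_Holloway = 0.00695 / 0.02919 = 0.2381
β_Harlan = 0.03638 / 0.02919 = 1.2463
β_Ivers = 0.05199 / 0.02919 = 1.7811
β_Renshaw = 0.01505 / 0.02919 = 0.5156
β_P = Σ w_i β_i = 0.17×0.5944 + 0.21×0.2381 + 0.13×1.2463 + 0.20×1.7811 + 0.29×0.5156 = 0.8188
E(R_P) = R_f + β_P × MRP = 4.3% + 0.8188 × 6.0% = 9.21%

9.21%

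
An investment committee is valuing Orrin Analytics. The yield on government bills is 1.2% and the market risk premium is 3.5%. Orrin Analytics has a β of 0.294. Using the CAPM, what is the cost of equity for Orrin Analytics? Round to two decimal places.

2.23%

E(R) = R_f + β × MRP = 1.2% + 0.294 × 3.5% = 2.23%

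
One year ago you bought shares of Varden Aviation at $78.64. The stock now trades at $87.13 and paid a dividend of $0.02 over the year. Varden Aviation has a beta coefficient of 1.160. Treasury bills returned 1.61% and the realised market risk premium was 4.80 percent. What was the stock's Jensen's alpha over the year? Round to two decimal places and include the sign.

+3.64%

Realised HPR = (P1 + D1 − P0) / P0 = (87.13 + 0.02 − 78.64) / 78.64 = 8.51 / 78.64 = 10.8215%
CAPM required = R_f + β·MRP = 1.61% + 1.160 × 4.80% = 7.17800%
α = realised − required = 10.8215% − 7.17800% = +3.64%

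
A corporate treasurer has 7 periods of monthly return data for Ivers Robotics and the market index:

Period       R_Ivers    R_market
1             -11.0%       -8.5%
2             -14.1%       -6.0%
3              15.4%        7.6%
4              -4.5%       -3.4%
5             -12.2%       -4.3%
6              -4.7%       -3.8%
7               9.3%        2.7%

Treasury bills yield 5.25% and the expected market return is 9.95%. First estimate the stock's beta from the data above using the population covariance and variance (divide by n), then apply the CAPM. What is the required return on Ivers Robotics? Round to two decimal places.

Mean R_i = (-11.0 − 14.1 + 15.4 − 4.5 − 12.2 − 4.7 + 9.3) / 7 = -3.1143%
Mean R_m = (-8.5 − 6.0 + 7.6 − 3.4 − 4.3 − 3.8 + 2.7) / 7 = -2.2429%
Σ(R_i − R̄_i)(R_m − R̄_m) = 356.9757  ⇒  Cov = 356.9757 / 7 = 50.9965
Σ(R_m − R̄_m)² = 182.5771  ⇒  Var(R_m) = 182.5771 / 7 = 26.0824
β = Cov / Var(R_m) = 50.9965 / 26.0824 = 1.9552
MRP = 9.95% − 5.25% = 4.70%
E(R) = R_f + β × MRP = 5.25% + 1.9552 × 4.70% = 14.44%

14.44%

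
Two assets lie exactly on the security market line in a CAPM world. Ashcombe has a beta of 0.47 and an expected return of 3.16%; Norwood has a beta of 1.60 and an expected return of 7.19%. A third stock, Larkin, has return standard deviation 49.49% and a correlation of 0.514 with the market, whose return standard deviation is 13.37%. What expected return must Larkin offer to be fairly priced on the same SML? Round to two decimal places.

MRP = (7.19% − 3.16%) / (1.60 − 0.47) = 3.5664%
R_f = 3.16% − 0.47 × 3.5664% = 1.4838%
β_Larkin = ρ·σ_i/σ_m = 0.514 × 49.49 / 13.37 = 1.9026
E(R_Larkin) = R_f + β × MRP = 1.4838% + 1.9026 × 3.5664% = 8.27%

8.27%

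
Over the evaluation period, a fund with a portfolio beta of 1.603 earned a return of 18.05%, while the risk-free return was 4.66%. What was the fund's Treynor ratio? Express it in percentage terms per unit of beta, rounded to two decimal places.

Treynor = (R_P − R_f) / β_P = (18.05% − 4.66%) / 1.6030 = 13.39% / 1.6030 = 8.35%

8.35%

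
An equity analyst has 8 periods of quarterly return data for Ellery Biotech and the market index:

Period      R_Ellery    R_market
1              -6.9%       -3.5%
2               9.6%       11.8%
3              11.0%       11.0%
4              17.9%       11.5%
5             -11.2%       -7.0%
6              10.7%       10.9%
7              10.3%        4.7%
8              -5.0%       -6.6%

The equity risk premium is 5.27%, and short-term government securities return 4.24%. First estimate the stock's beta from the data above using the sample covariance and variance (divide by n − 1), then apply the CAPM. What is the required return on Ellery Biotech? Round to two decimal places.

Mean R_i = (-6.9 + 9.6 + 11.0 + 17.9 − 11.2 + 10.7 + 10.3 − 5.0) / 8 = 4.5500%
Mean R_m = (-3.5 + 11.8 + 11.0 + 11.5 − 7.0 + 10.9 + 4.7 − 6.6) / 8 = 4.1000%
Σ(R_i − R̄_i)(R_m − R̄_m) = 591.4800  ⇒  Cov = 591.4800 / 7 = 84.4971
Σ(R_m − R̄_m)² = 503.7200  ⇒  Var(R_m) = 503.7200 / 7 = 71.9600
β = Cov / Var(R_m) = 84.4971 / 71.9600 = 1.1742
E(R) = R_f + β × MRP = 4.24% + 1.1742 × 5.27% = 10.43%

10.43%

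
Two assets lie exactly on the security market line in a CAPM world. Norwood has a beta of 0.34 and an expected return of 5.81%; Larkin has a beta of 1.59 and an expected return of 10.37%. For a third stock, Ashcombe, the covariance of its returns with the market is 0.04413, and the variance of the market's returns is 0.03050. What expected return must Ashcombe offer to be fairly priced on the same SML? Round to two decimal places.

MRP = (10.37% − 5.81%) / (1.59 − 0.34) = 3.6480%
R_f = 5.81% − 0.34 × 3.6480% = 4.5697%
β_Ashcombe = Cov / Var(R_m) = 0.04413 / 0.03050 = 1.4469
E(R_Ashcombe) = R_f + β × MRP = 4.5697% + 1.4469 × 3.6480% = 9.85%

9.85%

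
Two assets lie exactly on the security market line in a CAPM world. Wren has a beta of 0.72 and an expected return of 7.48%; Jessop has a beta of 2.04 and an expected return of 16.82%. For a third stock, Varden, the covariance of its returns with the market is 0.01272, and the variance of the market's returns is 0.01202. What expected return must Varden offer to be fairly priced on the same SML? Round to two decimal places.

MRP = (16.82% − 7.48%) / (2.04 − 0.72) = 7.0758%
R_f = 7.48% − 0.72 × 7.0758% = 2.3854%
β_Varden = Cov / Var(R_m) = 0.01272 / 0.01202 = 1.0582
E(R_Varden) = R_f + β × MRP = 2.3854% + 1.0582 × 7.0758% = 9.87%

9.87%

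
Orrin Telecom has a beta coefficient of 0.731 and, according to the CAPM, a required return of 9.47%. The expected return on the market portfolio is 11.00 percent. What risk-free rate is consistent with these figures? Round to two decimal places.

E(R) = R_f + β(E(R_m) − R_f) = R_f(1 − β) + β·E(R_m)
9.47% = R_f × (1 − 0.731) + 0.731 × 11.00%
9.47% = R_f × 0.269 + 8.04100%
R_f = (9.47% − 8.04100%) / 0.269 = 5.31%

5.31%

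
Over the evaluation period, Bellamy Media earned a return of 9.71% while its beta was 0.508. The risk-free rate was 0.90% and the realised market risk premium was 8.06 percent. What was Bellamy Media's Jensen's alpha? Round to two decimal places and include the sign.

CAPM benchmark = R_f + β(R_m − R_f) = 0.90% + 0.508 × 8.06% = 4.99448%
α = actual − benchmark = 9.71% − 4.99448% = +4.72%

+4.72%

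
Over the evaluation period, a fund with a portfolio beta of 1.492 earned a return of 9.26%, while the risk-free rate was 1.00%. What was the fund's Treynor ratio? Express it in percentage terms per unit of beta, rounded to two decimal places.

Treynor = (R_P − R_f) / β_P = (9.26% − 1.00%) / 1.4920 = 8.26% / 1.4920 = 5.54%

5.54%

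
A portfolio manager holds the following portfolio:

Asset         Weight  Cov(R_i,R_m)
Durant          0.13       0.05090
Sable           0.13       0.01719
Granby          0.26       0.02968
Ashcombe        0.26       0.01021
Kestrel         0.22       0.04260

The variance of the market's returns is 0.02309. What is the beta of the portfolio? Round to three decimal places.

1.238

β_Durant = 0.05090 / 0.02309 = 2.2044
β_Sable = 0.01719 / 0.02309 = 0.7445
β_Granby = 0.02968 / 0.02309 = 1.2854
β_Ashcombe = 0.01021 / 0.02309 = 0.4422
β_Kestrel = 0.04260 / 0.02309 = 1.8450
β_P = Σ w_i β_i = 0.13×2.2044 + 0.13×0.7445 + 0.26×1.2854 + 0.26×0.4422 + 0.22×1.8450 = 1.2384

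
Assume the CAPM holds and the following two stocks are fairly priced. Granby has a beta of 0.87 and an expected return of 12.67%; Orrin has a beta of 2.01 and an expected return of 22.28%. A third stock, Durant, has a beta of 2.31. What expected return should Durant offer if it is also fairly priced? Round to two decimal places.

MRP (SML slope) = (22.28% − 12.67%) / (2.01 − 0.87) = 9.61% / 1.14 = 8.4298%
R_f (intercept) = 12.67% − 0.87 × 8.4298% = 5.3361%
E(R_Durant) = R_f + β × MRP = 5.3361% + 2.31 × 8.4298% = 24.81%

24.81%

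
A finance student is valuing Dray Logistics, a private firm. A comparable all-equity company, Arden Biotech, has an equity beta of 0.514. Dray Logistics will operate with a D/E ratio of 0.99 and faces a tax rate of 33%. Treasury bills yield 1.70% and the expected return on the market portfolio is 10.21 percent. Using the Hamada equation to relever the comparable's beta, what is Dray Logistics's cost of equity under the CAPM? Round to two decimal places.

8.98%

β_L = β_U × [1 + (1 − t)(D/E)] = 0.514 × [1 + (1 − 0.33) × 0.99]
    = 0.514 × [1 + 0.67 × 0.99] = 0.514 × 1.6633 = 0.8549
MRP = 10.21% − 1.70% = 8.51%
E(R) = R_f + β_L × MRP = 1.70% + 0.8549 × 8.51% = 8.98%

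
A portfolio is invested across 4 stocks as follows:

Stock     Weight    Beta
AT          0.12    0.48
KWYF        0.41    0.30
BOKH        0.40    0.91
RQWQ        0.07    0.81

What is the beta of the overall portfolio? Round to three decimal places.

0.601

β_P = Σ w_i β_i = 0.12×0.48 + 0.41×0.30 + 0.40×0.91 + 0.07×0.81 = 0.6013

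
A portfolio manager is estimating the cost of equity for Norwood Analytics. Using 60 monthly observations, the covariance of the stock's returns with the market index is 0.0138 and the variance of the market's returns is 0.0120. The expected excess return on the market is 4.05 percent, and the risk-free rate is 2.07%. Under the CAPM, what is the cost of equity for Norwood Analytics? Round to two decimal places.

6.73%

β = Cov(R_i, R_m) / Var(R_m) = 0.0138 / 0.0120 = 1.1500
E(R) = R_f + β × MRP = 2.07% + 1.1500 × 4.05% = 6.73%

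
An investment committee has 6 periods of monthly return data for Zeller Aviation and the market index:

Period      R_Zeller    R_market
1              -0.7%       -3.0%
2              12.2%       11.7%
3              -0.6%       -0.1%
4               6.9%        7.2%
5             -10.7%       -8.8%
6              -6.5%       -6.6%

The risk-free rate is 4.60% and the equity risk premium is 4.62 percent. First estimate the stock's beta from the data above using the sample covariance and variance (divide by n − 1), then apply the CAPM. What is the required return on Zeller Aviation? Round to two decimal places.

Mean R_i = (-0.7 + 12.2 − 0.6 + 6.9 − 10.7 − 6.5) / 6 = 0.1000%
Mean R_m = (-3.0 + 11.7 − 0.1 + 7.2 − 8.8 − 6.6) / 6 = 0.0667%
Σ(R_i − R̄_i)(R_m − R̄_m) = 331.6000  ⇒  Cov = 331.6000 / 5 = 66.3200
Σ(R_m − R̄_m)² = 318.7133  ⇒  Var(R_m) = 318.7133 / 5 = 63.7427
β = Cov / Var(R_m) = 66.3200 / 63.7427 = 1.0404
E(R) = R_f + β × MRP = 4.60% + 1.0404 × 4.62% = 9.41%

9.41%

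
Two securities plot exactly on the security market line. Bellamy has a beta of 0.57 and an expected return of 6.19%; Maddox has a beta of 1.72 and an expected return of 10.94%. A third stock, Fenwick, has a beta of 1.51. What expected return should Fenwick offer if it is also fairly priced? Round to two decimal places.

MRP (SML slope) = (10.94% − 6.19%) / (1.72 − 0.57) = 4.75% / 1.15 = 4.1304%
R_f (intercept) = 6.19% − 0.57 × 4.1304% = 3.8357%
E(R_Fenwick) = R_f + β × MRP = 3.8357% + 1.51 × 4.1304% = 10.07%

10.07%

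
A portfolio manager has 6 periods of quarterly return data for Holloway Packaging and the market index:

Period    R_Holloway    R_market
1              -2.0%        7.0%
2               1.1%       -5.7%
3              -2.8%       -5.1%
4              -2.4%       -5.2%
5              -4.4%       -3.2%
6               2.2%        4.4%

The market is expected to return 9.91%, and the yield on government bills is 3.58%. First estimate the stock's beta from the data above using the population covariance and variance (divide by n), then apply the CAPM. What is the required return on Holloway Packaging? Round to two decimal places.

4.38%

Mean R_i = (-2.0 + 1.1 − 2.8 − 2.4 − 4.4 + 2.2) / 6 = -1.3833%
Mean R_m = (7.0 − 5.7 − 5.1 − 5.2 − 3.2 + 4.4) / 6 = -1.3000%
Σ(R_i − R̄_i)(R_m − R̄_m) = 19.4600  ⇒  Cov = 19.4600 / 6 = 3.2433
Σ(R_m − R̄_m)² = 154.0000  ⇒  Var(R_m) = 154.0000 / 6 = 25.6667
β = Cov / Var(R_m) = 3.2433 / 25.6667 = 0.1264
MRP = 9.91% − 3.58% = 6.33%
E(R) = R_f + β × MRP = 3.58% + 0.1264 × 6.33% = 4.38%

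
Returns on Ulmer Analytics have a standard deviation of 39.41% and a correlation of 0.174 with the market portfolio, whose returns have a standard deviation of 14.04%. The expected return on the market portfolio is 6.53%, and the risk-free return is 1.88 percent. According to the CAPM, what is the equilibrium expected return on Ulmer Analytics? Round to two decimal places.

β = ρ × σ_i / σ_m = 0.174 × 39.41% / 14.04% = 0.4884
MRP = 6.53% − 1.88% = 4.65%
E(R) = 1.88% + 0.4884 × 4.65% = 4.15%

4.15%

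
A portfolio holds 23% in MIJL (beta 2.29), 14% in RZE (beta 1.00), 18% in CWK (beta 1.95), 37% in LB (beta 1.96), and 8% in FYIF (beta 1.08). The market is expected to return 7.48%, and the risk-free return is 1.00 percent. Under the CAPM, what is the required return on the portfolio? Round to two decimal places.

12.85%

β_P = Σ w_i β_i = 0.23×2.29 + 0.14×1.00 + 0.18×1.95 + 0.37×1.96 + 0.08×1.08 = 1.8293
MRP = 7.48% − 1.00% = 6.48%
E(R_P) = R_f + β_P × MRP = 1.00% + 1.8293 × 6.48% = 12.85%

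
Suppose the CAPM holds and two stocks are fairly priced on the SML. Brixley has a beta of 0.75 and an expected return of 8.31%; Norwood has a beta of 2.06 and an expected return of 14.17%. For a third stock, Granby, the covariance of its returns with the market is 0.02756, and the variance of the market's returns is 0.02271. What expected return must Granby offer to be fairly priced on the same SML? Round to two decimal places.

MRP = (14.17% − 8.31%) / (2.06 − 0.75) = 4.4733%
R_f = 8.31% − 0.75 × 4.4733% = 4.9550%
β_Granby = Cov / Var(R_m) = 0.02756 / 0.02271 = 1.2136
E(R_Granby) = R_f + β × MRP = 4.9550% + 1.2136 × 4.4733% = 10.38%

10.38%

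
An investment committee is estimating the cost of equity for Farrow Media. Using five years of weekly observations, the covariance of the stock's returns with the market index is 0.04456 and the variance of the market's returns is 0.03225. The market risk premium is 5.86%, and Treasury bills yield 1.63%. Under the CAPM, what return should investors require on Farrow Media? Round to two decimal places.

β = Cov(R_i, R_m) / Var(R_m) = 0.04456 / 0.03225 = 1.3817
E(R) = R_f + β × MRP = 1.63% + 1.3817 × 5.86% = 9.73%

9.73%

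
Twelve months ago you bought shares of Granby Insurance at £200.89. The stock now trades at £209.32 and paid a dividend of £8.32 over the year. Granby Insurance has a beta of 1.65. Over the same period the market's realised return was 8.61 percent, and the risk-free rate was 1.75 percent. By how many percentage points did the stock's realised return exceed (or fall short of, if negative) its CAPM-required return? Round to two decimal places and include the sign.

Realised HPR = (P1 + D1 − P0) / P0 = (209.32 + 8.32 − 200.89) / 200.89 = 16.75 / 200.89 = 8.3379%
MRP = 8.61% − 1.75% = 6.86%
CAPM required = R_f + β·MRP = 1.75% + 1.65 × 6.86% = 13.0690%
α = realised − required = 8.3379% − 13.0690% = -4.73%

-4.73%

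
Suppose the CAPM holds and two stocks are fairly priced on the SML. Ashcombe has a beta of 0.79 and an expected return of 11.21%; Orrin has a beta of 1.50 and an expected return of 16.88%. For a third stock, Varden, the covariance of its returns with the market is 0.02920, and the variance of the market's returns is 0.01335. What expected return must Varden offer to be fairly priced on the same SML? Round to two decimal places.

22.37%

MRP = (16.88% − 11.21%) / (1.50 − 0.79) = 7.9859%
R_f = 11.21% − 0.79 × 7.9859% = 4.9011%
β_Varden = Cov / Var(R_m) = 0.02920 / 0.01335 = 2.1873
E(R_Varden) = R_f + β × MRP = 4.9011% + 2.1873 × 7.9859% = 22.37%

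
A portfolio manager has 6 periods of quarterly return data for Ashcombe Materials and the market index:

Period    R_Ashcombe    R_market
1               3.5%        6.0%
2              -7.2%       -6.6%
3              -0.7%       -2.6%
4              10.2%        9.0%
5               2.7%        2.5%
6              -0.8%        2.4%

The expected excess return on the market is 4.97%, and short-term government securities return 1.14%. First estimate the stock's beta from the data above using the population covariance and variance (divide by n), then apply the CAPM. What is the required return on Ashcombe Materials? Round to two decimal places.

Mean R_i = (3.5 − 7.2 − 0.7 + 10.2 + 2.7 − 0.8) / 6 = 1.2833%
Mean R_m = (6.0 − 6.6 − 2.6 + 9.0 + 2.5 + 2.4) / 6 = 1.7833%
Σ(R_i − R̄_i)(R_m − R̄_m) = 153.2383  ⇒  Cov = 153.2383 / 6 = 25.5397
Σ(R_m − R̄_m)² = 160.2483  ⇒  Var(R_m) = 160.2483 / 6 = 26.7081
β = Cov / Var(R_m) = 25.5397 / 26.7081 = 0.9563
E(R) = R_f + β × MRP = 1.14% + 0.9563 × 4.97% = 5.89%

5.89%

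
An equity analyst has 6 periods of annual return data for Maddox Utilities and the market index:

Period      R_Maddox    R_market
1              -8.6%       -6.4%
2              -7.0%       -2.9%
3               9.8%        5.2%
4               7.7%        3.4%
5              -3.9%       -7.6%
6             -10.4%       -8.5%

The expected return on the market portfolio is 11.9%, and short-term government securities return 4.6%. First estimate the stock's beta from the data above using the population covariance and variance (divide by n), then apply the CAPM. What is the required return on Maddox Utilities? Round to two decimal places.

14.67%

Mean R_i = (-8.6 − 7.0 + 9.8 + 7.7 − 3.9 − 10.4) / 6 = -2.0667%
Mean R_m = (-6.4 − 2.9 + 5.2 + 3.4 − 7.6 − 8.5) / 6 = -2.8000%
Σ(R_i − R̄_i)(R_m − R̄_m) = 235.8000  ⇒  Cov = 235.8000 / 6 = 39.3000
Σ(R_m − R̄_m)² = 170.9400  ⇒  Var(R_m) = 170.9400 / 6 = 28.4900
β = Cov / Var(R_m) = 39.3000 / 28.4900 = 1.3794
MRP = 11.9% − 4.6% = 7.30%
E(R) = R_f + β × MRP = 4.6% + 1.3794 × 7.3% = 14.67%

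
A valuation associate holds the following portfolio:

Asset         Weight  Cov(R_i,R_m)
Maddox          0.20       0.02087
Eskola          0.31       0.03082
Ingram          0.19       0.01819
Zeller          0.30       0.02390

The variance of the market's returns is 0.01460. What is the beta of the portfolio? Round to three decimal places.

β_Maddox = 0.02087 / 0.01460 = 1.4295
β_Eskola = 0.03082 / 0.01460 = 2.1110
β_Ingram = 0.01819 / 0.01460 = 1.2459
β_Zeller = 0.02390 / 0.01460 = 1.6370
β_P = Σ w_i β_i = 0.20×1.4295 + 0.31×2.1110 + 0.19×1.2459 + 0.30×1.6370 = 1.6681

1.668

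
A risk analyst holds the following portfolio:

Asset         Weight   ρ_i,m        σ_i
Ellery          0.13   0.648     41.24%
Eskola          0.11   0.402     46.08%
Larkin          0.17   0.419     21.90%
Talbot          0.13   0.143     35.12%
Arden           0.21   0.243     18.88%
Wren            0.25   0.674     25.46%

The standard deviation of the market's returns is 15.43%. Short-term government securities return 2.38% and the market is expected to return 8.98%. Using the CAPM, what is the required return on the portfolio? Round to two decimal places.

7.93%

β_Ellery = 0.648 × 41.24% / 15.43% = 1.7319
β_Eskola = 0.402 × 46.08% / 15.43% = 1.2005
β_Larkin = 0.419 × 21.90% / 15.43% = 0.5947
β_Talbot = 0.143 × 35.12% / 15.43% = 0.3255
β_Arden = 0.243 × 18.88% / 15.43% = 0.2973
β_Wren = 0.674 × 25.46% / 15.43% = 1.1121
β_P = Σ w_i β_i = 0.13×1.7319 + 0.11×1.2005 + 0.17×0.5947 + 0.13×0.3255 + 0.21×0.2973 + 0.25×1.1121 = 0.8411
MRP = 8.98% − 2.38% = 6.60%
E(R_P) = R_f + β_P × MRP = 2.38% + 0.8411 × 6.60% = 7.93%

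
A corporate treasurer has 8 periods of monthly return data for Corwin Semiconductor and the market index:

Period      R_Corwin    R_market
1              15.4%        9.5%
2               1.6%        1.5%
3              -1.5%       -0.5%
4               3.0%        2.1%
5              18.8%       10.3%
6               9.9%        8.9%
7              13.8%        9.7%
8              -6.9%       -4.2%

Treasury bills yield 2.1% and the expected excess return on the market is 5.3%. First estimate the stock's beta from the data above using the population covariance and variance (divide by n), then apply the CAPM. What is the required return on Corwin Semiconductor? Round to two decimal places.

Mean R_i = (15.4 + 1.6 − 1.5 + 3.0 + 18.8 + 9.9 + 13.8 − 6.9) / 8 = 6.7625%
Mean R_m = (9.5 + 1.5 − 0.5 + 2.1 + 10.3 + 8.9 + 9.7 − 4.2) / 8 = 4.6625%
Σ(R_i − R̄_i)(R_m − R̄_m) = 348.0988  ⇒  Cov = 348.0988 / 8 = 43.5124
Σ(R_m − R̄_m)² = 220.2788  ⇒  Var(R_m) = 220.2788 / 8 = 27.5349
β = Cov / Var(R_m) = 43.5124 / 27.5349 = 1.5803
E(R) = R_f + β × MRP = 2.1% + 1.5803 × 5.3% = 10.48%

10.48%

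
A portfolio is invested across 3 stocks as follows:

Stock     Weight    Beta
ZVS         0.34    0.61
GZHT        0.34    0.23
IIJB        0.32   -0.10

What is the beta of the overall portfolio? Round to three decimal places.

β_P = Σ w_i β_i = 0.34×0.61 + 0.34×0.23 + 0.32×-0.10 = 0.2536

0.254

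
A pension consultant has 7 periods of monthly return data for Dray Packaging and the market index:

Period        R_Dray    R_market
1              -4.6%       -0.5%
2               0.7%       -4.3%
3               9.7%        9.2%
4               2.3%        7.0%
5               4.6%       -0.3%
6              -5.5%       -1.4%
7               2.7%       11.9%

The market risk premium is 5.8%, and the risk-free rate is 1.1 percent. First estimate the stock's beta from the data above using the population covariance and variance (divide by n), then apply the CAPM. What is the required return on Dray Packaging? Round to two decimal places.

Mean R_i = (-4.6 + 0.7 + 9.7 + 2.3 + 4.6 − 5.5 + 2.7) / 7 = 1.4143%
Mean R_m = (-0.5 − 4.3 + 9.2 + 7.0 − 0.3 − 1.4 + 11.9) / 7 = 3.0857%
Σ(R_i − R̄_i)(R_m − R̄_m) = 112.5314  ⇒  Cov = 112.5314 / 7 = 16.0759
Σ(R_m − R̄_m)² = 229.3886  ⇒  Var(R_m) = 229.3886 / 7 = 32.7698
β = Cov / Var(R_m) = 16.0759 / 32.7698 = 0.4906
E(R) = R_f + β × MRP = 1.1% + 0.4906 × 5.8% = 3.95%

3.95%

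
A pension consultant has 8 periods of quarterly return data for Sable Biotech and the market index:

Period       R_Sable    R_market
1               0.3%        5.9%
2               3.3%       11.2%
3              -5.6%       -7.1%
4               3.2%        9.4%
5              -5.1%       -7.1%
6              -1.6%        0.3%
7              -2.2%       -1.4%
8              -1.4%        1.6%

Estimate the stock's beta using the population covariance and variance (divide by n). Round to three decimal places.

0.479

Mean R_i = (0.3 + 3.3 − 5.6 + 3.2 − 5.1 − 1.6 − 2.2 − 1.4) / 8 = -1.1375%
Mean R_m = (5.9 + 11.2 − 7.1 + 9.4 − 7.1 + 0.3 − 1.4 + 1.6) / 8 = 1.6000%
Σ(R_i − R̄_i)(R_m − R̄_m) = 159.7000  ⇒  Cov = 159.7000 / 8 = 19.9625
Σ(R_m − R̄_m)² = 333.5600  ⇒  Var(R_m) = 333.5600 / 8 = 41.6950
β = Cov / Var(R_m) = 19.9625 / 41.6950 = 0.4788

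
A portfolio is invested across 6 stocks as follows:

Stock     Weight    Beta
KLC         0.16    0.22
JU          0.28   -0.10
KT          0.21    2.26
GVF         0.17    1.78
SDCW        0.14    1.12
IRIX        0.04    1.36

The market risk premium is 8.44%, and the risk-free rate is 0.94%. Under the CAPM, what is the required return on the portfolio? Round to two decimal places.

9.34%

β_P = Σ w_i β_i = 0.16×0.22 + 0.28×-0.10 + 0.21×2.26 + 0.17×1.78 + 0.14×1.12 + 0.04×1.36 = 0.9956
E(R_P) = R_f + β_P × MRP = 0.94% + 0.9956 × 8.44% = 9.34%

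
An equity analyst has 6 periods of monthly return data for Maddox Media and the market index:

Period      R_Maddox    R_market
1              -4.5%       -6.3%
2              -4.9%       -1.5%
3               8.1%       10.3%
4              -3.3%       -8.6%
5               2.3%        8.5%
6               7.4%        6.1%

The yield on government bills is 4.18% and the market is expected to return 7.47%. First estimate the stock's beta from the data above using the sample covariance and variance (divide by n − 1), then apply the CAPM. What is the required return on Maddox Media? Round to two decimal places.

Mean R_i = (-4.5 − 4.9 + 8.1 − 3.3 + 2.3 + 7.4) / 6 = 0.8500%
Mean R_m = (-6.3 − 1.5 + 10.3 − 8.6 + 8.5 + 6.1) / 6 = 1.4167%
Σ(R_i − R̄_i)(R_m − R̄_m) = 204.9750  ⇒  Cov = 204.9750 / 5 = 40.9950
Σ(R_m − R̄_m)² = 319.4083  ⇒  Var(R_m) = 319.4083 / 5 = 63.8817
β = Cov / Var(R_m) = 40.9950 / 63.8817 = 0.6417
MRP = 7.47% − 4.18% = 3.29%
E(R) = R_f + β × MRP = 4.18% + 0.6417 × 3.29% = 6.29%

6.29%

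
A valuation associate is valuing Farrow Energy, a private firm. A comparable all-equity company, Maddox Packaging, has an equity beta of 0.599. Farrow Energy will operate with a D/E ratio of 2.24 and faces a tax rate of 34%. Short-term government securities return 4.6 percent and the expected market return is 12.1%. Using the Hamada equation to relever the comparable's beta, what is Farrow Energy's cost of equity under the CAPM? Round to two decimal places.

β_L = β_U × [1 + (1 − t)(D/E)] = 0.599 × [1 + (1 − 0.34) × 2.24]
    = 0.599 × [1 + 0.66 × 2.24] = 0.599 × 2.4784 = 1.4846
MRP = 12.1% − 4.6% = 7.50%
E(R) = R_f + β_L × MRP = 4.6% + 1.4846 × 7.5% = 15.73%

15.73%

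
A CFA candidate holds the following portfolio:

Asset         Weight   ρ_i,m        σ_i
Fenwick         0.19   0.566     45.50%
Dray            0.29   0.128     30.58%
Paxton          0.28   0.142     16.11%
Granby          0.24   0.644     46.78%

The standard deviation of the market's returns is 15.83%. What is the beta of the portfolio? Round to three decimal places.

0.878

β_Fenwick = 0.566 × 45.50% / 15.83% = 1.6268
β_Dray = 0.128 × 30.58% / 15.83% = 0.2473
β_Paxton = 0.142 × 16.11% / 15.83% = 0.1445
β_Granby = 0.644 × 46.78% / 15.83% = 1.9031
β_P = Σ w_i β_i = 0.19×1.6268 + 0.29×0.2473 + 0.28×0.1445 + 0.24×1.9031 = 0.8780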